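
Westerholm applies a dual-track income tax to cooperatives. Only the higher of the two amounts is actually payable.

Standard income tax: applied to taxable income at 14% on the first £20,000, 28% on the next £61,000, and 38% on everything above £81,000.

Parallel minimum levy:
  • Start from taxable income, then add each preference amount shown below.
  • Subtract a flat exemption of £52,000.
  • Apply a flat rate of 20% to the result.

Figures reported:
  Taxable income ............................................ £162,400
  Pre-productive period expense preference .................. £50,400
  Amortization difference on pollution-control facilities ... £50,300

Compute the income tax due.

£50,812

Standard income tax:
  £20,000 × 14% = £2,800
  £61,000 × 28% = £17,080
  £81,400 × 38% = £30,932
  → £50,812

Parallel minimum levy:
  Adjusted income: £162,400 + £50,400 + £50,300 = £263,100
  Less exemption £52,000 → base £211,100
  £211,100 × 20% = £42,220

£50,812 > £42,220, so the standard income tax governs.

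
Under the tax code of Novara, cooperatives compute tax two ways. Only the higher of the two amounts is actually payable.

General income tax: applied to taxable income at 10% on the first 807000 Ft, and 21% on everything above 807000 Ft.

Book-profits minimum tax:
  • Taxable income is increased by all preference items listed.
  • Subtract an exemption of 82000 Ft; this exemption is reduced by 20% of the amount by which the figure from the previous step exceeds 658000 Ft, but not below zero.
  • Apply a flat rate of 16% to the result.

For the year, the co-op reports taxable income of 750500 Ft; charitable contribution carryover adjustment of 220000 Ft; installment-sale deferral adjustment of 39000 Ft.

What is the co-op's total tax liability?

General income tax:
  750500 Ft × 10% = 75050 Ft

Book-profits minimum tax:
  Adjusted income: 750500 Ft + 220000 Ft + 39000 Ft = 1009500 Ft
  Exemption: 82000 Ft − 20% × (1009500 Ft − 658000 Ft) = 82000 Ft − 70300 Ft = 11700 Ft
  Base: 1009500 Ft − 11700 Ft = 997800 Ft
  997800 Ft × 16% = 159648 Ft

159648 Ft > 75050 Ft, so the book-profits minimum tax is the binding amount.

159648 Ft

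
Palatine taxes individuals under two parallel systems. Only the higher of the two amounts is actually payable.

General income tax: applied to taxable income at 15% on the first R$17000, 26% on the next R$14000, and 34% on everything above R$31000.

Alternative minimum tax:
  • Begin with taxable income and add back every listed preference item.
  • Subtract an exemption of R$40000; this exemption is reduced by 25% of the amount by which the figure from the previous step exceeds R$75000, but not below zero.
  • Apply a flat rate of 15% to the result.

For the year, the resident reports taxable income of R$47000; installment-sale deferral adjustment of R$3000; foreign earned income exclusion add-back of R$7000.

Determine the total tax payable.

Alternative minimum tax:
  Adjusted income: R$47000 + R$3000 + R$7000 = R$57000
  Exemption: R$57000 ≤ R$75000, so full R$40000 applies
  Base: R$57000 − R$40000 = R$17000
  R$17000 × 15% = R$2550

General income tax:
  R$17000 × 15% = R$2550
  R$14000 × 26% = R$3640
  R$16000 × 34% = R$5440
  → R$11630

R$11630 > R$2550, so the general income tax governs.

R$11630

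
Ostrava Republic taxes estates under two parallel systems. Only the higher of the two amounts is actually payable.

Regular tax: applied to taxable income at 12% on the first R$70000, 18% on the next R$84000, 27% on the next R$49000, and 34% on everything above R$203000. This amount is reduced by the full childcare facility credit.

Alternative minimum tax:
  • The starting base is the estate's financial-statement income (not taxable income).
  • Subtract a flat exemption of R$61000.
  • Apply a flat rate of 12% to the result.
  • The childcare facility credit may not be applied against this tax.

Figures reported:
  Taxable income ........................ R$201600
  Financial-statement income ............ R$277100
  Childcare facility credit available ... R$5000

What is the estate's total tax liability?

R$31372

Alternative minimum tax:
  Base (financial-statement income): R$277100
  Less exemption R$61000 → base R$216100
  R$216100 × 12% = R$25932

Regular tax:
  R$70000 × 12% = R$8400
  R$84000 × 18% = R$15120
  R$47600 × 27% = R$12852
  → R$36372
  Less childcare facility credit R$5000 → R$31372

R$31372 > R$25932, so the regular tax governs.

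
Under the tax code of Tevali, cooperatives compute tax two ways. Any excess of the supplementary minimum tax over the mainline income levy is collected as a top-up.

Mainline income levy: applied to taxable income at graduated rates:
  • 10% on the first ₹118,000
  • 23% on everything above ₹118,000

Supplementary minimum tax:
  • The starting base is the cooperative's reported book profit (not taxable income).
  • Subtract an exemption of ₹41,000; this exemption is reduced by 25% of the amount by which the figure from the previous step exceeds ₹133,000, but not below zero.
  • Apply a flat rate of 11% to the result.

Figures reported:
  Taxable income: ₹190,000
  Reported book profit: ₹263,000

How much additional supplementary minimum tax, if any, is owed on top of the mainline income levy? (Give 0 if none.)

₹0

Mainline income levy:
  ₹118,000 × 10% = ₹11,800
  ₹72,000 × 23% = ₹16,560
  → ₹28,360

Supplementary minimum tax:
  Base (reported book profit): ₹263,000
  Exemption: ₹41,000 − 25% × (₹263,000 − ₹133,000) = ₹41,000 − ₹32,500 = ₹8,500
  Base: ₹263,000 − ₹8,500 = ₹254,500
  ₹254,500 × 11% = ₹27,995

₹27,995 ≤ ₹28,360, so no add-on is due.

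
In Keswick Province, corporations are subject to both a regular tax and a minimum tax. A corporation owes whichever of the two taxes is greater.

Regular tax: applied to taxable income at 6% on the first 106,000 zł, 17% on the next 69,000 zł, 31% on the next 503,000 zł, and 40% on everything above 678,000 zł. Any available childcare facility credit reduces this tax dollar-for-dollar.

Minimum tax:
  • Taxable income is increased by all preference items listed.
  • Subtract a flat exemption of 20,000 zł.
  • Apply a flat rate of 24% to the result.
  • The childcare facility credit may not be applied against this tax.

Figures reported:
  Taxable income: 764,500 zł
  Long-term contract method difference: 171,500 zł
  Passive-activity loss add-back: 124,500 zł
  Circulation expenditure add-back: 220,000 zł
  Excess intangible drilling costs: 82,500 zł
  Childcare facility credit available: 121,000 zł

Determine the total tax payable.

Regular tax:
  106,000 zł × 6% = 6,360 zł
  69,000 zł × 17% = 11,730 zł
  503,000 zł × 31% = 155,930 zł
  86,500 zł × 40% = 34,600 zł
  → 208,620 zł
  Less childcare facility credit 121,000 zł → 87,620 zł

Minimum tax:
  Adjusted income: 764,500 zł + 171,500 zł + 124,500 zł + 220,000 zł + 82,500 zł = 1,363,000 zł
  Less exemption 20,000 zł → base 1,343,000 zł
  1,343,000 zł × 24% = 322,320 zł

322,320 zł > 87,620 zł, so the minimum tax is the binding amount.

322,320 zł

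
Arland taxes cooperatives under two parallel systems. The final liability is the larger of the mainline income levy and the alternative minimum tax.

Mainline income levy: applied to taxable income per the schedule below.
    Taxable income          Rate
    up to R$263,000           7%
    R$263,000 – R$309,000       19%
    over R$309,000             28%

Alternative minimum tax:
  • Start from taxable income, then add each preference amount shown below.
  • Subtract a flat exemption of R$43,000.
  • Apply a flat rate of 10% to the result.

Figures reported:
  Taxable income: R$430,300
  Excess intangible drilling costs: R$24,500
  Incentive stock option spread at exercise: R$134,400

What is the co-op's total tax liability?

R$61,114

Alternative minimum tax:
  Adjusted income: R$430,300 + R$24,500 + R$134,400 = R$589,200
  Less exemption R$43,000 → base R$546,200
  R$546,200 × 10% = R$54,620

Mainline income levy:
  R$263,000 × 7% = R$18,410
  R$46,000 × 19% = R$8,740
  R$121,300 × 28% = R$33,964
  → R$61,114

R$61,114 > R$54,620, so the mainline income levy governs.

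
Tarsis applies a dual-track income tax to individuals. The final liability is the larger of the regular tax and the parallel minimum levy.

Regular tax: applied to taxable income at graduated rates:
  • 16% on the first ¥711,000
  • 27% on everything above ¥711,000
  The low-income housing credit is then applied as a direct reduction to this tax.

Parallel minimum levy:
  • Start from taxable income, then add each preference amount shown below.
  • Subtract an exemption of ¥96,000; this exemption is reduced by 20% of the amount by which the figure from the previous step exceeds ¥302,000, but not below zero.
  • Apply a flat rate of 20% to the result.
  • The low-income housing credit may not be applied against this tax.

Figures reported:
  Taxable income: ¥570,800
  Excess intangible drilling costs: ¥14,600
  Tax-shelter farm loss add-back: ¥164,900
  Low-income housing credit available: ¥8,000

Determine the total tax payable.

Regular tax:
  ¥570,800 × 16% = ¥91,328
  Less low-income housing credit ¥8,000 → ¥83,328

Parallel minimum levy:
  Adjusted income: ¥570,800 + ¥14,600 + ¥164,900 = ¥750,300
  Exemption: ¥96,000 − 20% × (¥750,300 − ¥302,000) = ¥96,000 − ¥89,660 = ¥6,340
  Base: ¥750,300 − ¥6,340 = ¥743,960
  ¥743,960 × 20% = ¥148,792

¥148,792 > ¥83,328, so the parallel minimum levy is the binding amount.

¥148,792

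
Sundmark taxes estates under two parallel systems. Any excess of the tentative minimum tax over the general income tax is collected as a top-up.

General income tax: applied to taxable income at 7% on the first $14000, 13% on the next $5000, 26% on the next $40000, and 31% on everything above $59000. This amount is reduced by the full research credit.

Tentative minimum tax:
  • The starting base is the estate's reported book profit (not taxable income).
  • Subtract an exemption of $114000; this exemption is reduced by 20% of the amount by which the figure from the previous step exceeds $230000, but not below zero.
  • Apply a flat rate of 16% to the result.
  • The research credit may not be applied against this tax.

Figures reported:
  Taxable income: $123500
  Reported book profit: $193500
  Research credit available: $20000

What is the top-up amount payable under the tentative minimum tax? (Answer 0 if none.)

$695

General income tax:
  $14000 × 7% = $980
  $5000 × 13% = $650
  $40000 × 26% = $10400
  $64500 × 31% = $19995
  → $32025
  Less research credit $20000 → $12025

Tentative minimum tax:
  Base (reported book profit): $193500
  Exemption: $193500 ≤ $230000, so full $114000 applies
  Base: $193500 − $114000 = $79500
  $79500 × 16% = $12720

Excess of tentative minimum tax over general income tax: $12720 − $12025 = $695.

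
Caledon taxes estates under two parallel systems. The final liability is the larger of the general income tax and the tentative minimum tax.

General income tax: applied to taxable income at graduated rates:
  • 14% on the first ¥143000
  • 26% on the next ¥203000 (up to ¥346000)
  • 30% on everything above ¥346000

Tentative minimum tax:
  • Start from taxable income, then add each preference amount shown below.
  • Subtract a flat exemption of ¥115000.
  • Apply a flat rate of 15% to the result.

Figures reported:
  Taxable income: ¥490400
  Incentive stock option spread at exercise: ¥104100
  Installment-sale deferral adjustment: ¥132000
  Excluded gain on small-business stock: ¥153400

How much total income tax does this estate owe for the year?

¥116120

Tentative minimum tax:
  Adjusted income: ¥490400 + ¥104100 + ¥132000 + ¥153400 = ¥879900
  Less exemption ¥115000 → base ¥764900
  ¥764900 × 15% = ¥114735

General income tax:
  ¥143000 × 14% = ¥20020
  ¥203000 × 26% = ¥52780
  ¥144400 × 30% = ¥43320
  → ¥116120

¥116120 > ¥114735, so the general income tax governs.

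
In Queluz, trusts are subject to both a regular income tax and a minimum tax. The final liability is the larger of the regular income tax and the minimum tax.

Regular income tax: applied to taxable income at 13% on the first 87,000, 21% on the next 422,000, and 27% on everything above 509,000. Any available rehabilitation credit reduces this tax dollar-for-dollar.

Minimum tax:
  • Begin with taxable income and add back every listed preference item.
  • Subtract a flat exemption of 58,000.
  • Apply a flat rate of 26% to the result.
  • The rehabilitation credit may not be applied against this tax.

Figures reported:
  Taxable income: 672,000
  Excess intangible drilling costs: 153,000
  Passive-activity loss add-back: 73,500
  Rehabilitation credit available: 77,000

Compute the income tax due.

Regular income tax:
  87,000 × 13% = 11,310
  422,000 × 21% = 88,620
  163,000 × 27% = 44,010
  → 143,940
  Less rehabilitation credit 77,000 → 66,940

Minimum tax:
  Adjusted income: 672,000 + 153,000 + 73,500 = 898,500
  Less exemption 58,000 → base 840,500
  840,500 × 26% = 218,530

218,530 > 66,940, so the minimum tax is the binding amount.

218,530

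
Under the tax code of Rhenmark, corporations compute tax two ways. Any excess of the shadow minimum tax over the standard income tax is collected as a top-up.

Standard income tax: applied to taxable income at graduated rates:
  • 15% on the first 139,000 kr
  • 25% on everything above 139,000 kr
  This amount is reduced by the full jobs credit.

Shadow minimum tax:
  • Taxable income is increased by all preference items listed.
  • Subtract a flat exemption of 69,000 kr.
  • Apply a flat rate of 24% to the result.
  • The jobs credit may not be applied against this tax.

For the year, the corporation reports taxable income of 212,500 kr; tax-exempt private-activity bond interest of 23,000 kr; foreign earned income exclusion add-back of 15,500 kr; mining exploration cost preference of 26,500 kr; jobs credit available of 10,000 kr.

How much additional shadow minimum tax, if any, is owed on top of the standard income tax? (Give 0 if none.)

20,815 kr

Shadow minimum tax:
  Adjusted income: 212,500 kr + 23,000 kr + 15,500 kr + 26,500 kr = 277,500 kr
  Less exemption 69,000 kr → base 208,500 kr
  208,500 kr × 24% = 50,040 kr

Standard income tax:
  139,000 kr × 15% = 20,850 kr
  73,500 kr × 25% = 18,375 kr
  → 39,225 kr
  Less jobs credit 10,000 kr → 29,225 kr

Excess of shadow minimum tax over standard income tax: 50,040 kr − 29,225 kr = 20,815 kr.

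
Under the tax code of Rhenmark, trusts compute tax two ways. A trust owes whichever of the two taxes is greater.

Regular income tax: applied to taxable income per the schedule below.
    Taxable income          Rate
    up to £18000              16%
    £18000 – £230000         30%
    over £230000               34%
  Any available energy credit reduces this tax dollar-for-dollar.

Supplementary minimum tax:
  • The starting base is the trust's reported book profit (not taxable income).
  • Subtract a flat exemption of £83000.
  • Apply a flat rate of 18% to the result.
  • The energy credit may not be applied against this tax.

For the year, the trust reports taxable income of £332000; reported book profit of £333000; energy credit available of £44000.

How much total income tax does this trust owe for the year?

£57160

Regular income tax:
  £18000 × 16% = £2880
  £212000 × 30% = £63600
  £102000 × 34% = £34680
  → £101160
  Less energy credit £44000 → £57160

Supplementary minimum tax:
  Base (reported book profit): £333000
  Less exemption £83000 → base £250000
  £250000 × 18% = £45000

£57160 > £45000, so the regular income tax governs.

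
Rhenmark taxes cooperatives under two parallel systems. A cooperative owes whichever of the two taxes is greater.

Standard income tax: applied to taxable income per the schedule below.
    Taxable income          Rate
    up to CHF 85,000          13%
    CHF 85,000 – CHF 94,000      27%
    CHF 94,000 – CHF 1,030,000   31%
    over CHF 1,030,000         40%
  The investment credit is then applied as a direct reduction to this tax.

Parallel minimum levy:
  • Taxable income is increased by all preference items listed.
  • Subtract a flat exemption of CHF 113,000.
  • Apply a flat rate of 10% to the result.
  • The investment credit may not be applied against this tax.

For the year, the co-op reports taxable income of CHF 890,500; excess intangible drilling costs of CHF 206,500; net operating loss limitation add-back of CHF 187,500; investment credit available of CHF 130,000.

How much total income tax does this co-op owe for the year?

CHF 130,395

Parallel minimum levy:
  Adjusted income: CHF 890,500 + CHF 206,500 + CHF 187,500 = CHF 1,284,500
  Less exemption CHF 113,000 → base CHF 1,171,500
  CHF 1,171,500 × 10% = CHF 117,150

Standard income tax:
  CHF 85,000 × 13% = CHF 11,050
  CHF 9,000 × 27% = CHF 2,430
  CHF 796,500 × 31% = CHF 246,915
  → CHF 260,395
  Less investment credit CHF 130,000 → CHF 130,395

CHF 130,395 > CHF 117,150, so the standard income tax governs.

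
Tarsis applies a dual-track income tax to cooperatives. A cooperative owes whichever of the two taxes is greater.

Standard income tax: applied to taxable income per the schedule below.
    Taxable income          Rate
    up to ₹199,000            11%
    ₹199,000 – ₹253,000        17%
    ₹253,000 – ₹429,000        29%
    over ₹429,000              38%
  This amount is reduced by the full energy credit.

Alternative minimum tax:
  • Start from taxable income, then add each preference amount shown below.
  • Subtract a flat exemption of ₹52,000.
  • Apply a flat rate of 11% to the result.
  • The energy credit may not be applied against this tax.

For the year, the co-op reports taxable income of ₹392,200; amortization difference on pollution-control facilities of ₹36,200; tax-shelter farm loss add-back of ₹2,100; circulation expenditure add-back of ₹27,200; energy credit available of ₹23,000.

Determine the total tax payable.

₹48,438

Standard income tax:
  ₹199,000 × 11% = ₹21,890
  ₹54,000 × 17% = ₹9,180
  ₹139,200 × 29% = ₹40,368
  → ₹71,438
  Less energy credit ₹23,000 → ₹48,438

Alternative minimum tax:
  Adjusted income: ₹392,200 + ₹36,200 + ₹2,100 + ₹27,200 = ₹457,700
  Less exemption ₹52,000 → base ₹405,700
  ₹405,700 × 11% = ₹44,627

₹48,438 > ₹44,627, so the standard income tax governs.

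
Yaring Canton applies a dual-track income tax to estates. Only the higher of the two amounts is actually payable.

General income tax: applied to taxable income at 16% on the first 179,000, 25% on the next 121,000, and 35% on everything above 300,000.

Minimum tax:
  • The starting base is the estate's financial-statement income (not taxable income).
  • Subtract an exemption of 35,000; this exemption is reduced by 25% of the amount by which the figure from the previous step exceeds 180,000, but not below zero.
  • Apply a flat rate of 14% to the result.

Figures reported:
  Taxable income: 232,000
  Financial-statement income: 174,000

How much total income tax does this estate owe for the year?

41,890

Minimum tax:
  Base (financial-statement income): 174,000
  Exemption: 174,000 ≤ 180,000, so full 35,000 applies
  Base: 174,000 − 35,000 = 139,000
  139,000 × 14% = 19,460

General income tax:
  179,000 × 16% = 28,640
  53,000 × 25% = 13,250
  → 41,890

41,890 > 19,460, so the general income tax governs.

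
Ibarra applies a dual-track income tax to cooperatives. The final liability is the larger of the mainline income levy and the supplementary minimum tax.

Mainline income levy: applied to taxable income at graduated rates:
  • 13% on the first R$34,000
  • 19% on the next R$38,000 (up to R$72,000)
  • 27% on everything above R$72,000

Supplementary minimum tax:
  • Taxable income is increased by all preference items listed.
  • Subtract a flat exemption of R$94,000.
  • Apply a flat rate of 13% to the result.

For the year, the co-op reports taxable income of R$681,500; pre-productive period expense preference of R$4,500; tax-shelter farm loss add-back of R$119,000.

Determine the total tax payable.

Mainline income levy:
  R$34,000 × 13% = R$4,420
  R$38,000 × 19% = R$7,220
  R$609,500 × 27% = R$164,565
  → R$176,205

Supplementary minimum tax:
  Adjusted income: R$681,500 + R$4,500 + R$119,000 = R$805,000
  Less exemption R$94,000 → base R$711,000
  R$711,000 × 13% = R$92,430

R$176,205 > R$92,430, so the mainline income levy governs.

R$176,205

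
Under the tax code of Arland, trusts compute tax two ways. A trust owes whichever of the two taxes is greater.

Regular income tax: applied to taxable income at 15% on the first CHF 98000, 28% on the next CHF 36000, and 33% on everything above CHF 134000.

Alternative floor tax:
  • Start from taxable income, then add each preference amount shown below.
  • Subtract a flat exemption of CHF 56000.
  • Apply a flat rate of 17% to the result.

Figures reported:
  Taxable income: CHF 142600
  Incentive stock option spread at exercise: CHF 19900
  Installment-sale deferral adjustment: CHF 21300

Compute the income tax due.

Regular income tax:
  CHF 98000 × 15% = CHF 14700
  CHF 36000 × 28% = CHF 10080
  CHF 8600 × 33% = CHF 2838
  → CHF 27618

Alternative floor tax:
  Adjusted income: CHF 142600 + CHF 19900 + CHF 21300 = CHF 183800
  Less exemption CHF 56000 → base CHF 127800
  CHF 127800 × 17% = CHF 21726

CHF 27618 > CHF 21726, so the regular income tax governs.

CHF 27618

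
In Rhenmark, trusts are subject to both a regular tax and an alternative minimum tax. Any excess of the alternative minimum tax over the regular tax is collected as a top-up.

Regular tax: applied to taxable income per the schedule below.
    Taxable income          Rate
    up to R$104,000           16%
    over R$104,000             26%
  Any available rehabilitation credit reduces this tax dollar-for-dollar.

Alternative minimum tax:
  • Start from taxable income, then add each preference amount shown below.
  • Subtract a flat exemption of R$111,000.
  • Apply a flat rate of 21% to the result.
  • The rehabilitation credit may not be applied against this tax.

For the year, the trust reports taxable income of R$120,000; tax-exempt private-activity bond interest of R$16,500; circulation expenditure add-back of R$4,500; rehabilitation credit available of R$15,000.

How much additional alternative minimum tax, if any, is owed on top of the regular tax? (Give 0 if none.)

R$500

Alternative minimum tax:
  Adjusted income: R$120,000 + R$16,500 + R$4,500 = R$141,000
  Less exemption R$111,000 → base R$30,000
  R$30,000 × 21% = R$6,300

Regular tax:
  R$104,000 × 16% = R$16,640
  R$16,000 × 26% = R$4,160
  → R$20,800
  Less rehabilitation credit R$15,000 → R$5,800

Excess of alternative minimum tax over regular tax: R$6,300 − R$5,800 = R$500.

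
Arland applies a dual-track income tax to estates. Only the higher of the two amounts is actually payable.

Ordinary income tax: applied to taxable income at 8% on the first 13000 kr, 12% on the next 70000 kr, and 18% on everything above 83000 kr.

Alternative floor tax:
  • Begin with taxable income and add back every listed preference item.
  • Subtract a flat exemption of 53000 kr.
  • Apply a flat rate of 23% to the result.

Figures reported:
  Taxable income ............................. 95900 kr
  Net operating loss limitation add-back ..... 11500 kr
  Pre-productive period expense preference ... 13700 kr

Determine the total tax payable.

Alternative floor tax:
  Adjusted income: 95900 kr + 11500 kr + 13700 kr = 121100 kr
  Less exemption 53000 kr → base 68100 kr
  68100 kr × 23% = 15663 kr

Ordinary income tax:
  13000 kr × 8% = 1040 kr
  70000 kr × 12% = 8400 kr
  12900 kr × 18% = 2322 kr
  → 11762 kr

15663 kr > 11762 kr, so the alternative floor tax is the binding amount.

15663 kr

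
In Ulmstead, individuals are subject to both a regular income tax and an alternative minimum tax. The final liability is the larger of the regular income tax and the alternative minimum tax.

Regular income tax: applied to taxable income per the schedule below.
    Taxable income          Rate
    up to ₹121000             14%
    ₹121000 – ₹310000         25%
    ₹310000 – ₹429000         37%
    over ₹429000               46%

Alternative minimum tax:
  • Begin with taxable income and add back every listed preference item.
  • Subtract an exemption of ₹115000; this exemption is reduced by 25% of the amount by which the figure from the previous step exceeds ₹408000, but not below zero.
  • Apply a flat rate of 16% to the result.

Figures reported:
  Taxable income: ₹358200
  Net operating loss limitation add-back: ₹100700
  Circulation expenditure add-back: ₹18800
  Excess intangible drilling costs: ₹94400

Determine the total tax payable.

Regular income tax:
  ₹121000 × 14% = ₹16940
  ₹189000 × 25% = ₹47250
  ₹48200 × 37% = ₹17834
  → ₹82024

Alternative minimum tax:
  Adjusted income: ₹358200 + ₹100700 + ₹18800 + ₹94400 = ₹572100
  Exemption: ₹115000 − 25% × (₹572100 − ₹408000) = ₹115000 − ₹41025 = ₹73975
  Base: ₹572100 − ₹73975 = ₹498125
  ₹498125 × 16% = ₹79700

₹82024 > ₹79700, so the regular income tax governs.

₹82024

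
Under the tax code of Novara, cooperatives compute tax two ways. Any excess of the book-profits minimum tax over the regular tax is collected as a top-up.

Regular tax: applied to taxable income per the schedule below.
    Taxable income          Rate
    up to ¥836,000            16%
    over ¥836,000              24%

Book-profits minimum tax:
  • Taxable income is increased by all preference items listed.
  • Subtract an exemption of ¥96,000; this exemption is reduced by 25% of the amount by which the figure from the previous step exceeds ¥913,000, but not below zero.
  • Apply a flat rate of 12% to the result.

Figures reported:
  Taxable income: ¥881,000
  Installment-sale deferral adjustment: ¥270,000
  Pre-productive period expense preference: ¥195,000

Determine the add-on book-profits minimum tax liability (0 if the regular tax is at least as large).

¥16,960

Regular tax:
  ¥836,000 × 16% = ¥133,760
  ¥45,000 × 24% = ¥10,800
  → ¥144,560

Book-profits minimum tax:
  Adjusted income: ¥881,000 + ¥270,000 + ¥195,000 = ¥1,346,000
  Exemption: 25% × (¥1,346,000 − ¥913,000) = ¥108,250 ≥ ¥96,000, so the exemption is fully phased out
  Base: ¥1,346,000 − ¥0 = ¥1,346,000
  ¥1,346,000 × 12% = ¥161,520

Excess of book-profits minimum tax over regular tax: ¥161,520 − ¥144,560 = ¥16,960.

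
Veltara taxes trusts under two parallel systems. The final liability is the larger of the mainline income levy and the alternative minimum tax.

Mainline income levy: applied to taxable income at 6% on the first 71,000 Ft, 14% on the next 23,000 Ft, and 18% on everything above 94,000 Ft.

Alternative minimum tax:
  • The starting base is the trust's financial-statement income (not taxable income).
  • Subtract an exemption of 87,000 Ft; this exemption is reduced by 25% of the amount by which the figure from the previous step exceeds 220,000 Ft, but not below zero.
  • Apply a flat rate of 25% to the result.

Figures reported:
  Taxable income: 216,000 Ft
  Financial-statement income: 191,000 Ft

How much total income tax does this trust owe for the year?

29,440 Ft

Mainline income levy:
  71,000 Ft × 6% = 4,260 Ft
  23,000 Ft × 14% = 3,220 Ft
  122,000 Ft × 18% = 21,960 Ft
  → 29,440 Ft

Alternative minimum tax:
  Base (financial-statement income): 191,000 Ft
  Exemption: 191,000 Ft ≤ 220,000 Ft, so full 87,000 Ft applies
  Base: 191,000 Ft − 87,000 Ft = 104,000 Ft
  104,000 Ft × 25% = 26,000 Ft

29,440 Ft > 26,000 Ft, so the mainline income levy governs.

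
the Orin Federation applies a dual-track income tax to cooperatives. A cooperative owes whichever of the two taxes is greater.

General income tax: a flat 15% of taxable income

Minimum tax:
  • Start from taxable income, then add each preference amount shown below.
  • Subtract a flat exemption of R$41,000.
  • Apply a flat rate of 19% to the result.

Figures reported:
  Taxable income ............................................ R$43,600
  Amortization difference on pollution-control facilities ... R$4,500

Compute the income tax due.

General income tax:
  R$43,600 × 15% = R$6,540

Minimum tax:
  Adjusted income: R$43,600 + R$4,500 = R$48,100
  Less exemption R$41,000 → base R$7,100
  R$7,100 × 19% = R$1,349

R$6,540 > R$1,349, so the general income tax governs.

R$6,540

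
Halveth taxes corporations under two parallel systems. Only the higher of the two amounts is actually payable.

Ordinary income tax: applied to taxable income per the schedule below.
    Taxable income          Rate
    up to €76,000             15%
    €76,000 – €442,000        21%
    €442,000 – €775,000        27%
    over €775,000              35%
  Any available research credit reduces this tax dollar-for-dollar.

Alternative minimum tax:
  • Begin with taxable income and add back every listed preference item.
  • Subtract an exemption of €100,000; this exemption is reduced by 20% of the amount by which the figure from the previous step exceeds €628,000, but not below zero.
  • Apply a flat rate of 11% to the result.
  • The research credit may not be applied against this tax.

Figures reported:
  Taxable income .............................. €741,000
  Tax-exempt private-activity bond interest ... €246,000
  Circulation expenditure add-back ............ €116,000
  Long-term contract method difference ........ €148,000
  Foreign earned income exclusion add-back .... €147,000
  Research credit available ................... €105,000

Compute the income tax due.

Alternative minimum tax:
  Adjusted income: €741,000 + €246,000 + €116,000 + €148,000 + €147,000 = €1,398,000
  Exemption: 20% × (€1,398,000 − €628,000) = €154,000 ≥ €100,000, so the exemption is fully phased out
  Base: €1,398,000 − €0 = €1,398,000
  €1,398,000 × 11% = €153,780

Ordinary income tax:
  €76,000 × 15% = €11,400
  €366,000 × 21% = €76,860
  €299,000 × 27% = €80,730
  → €168,990
  Less research credit €105,000 → €63,990

€153,780 > €63,990, so the alternative minimum tax is the binding amount.

€153,780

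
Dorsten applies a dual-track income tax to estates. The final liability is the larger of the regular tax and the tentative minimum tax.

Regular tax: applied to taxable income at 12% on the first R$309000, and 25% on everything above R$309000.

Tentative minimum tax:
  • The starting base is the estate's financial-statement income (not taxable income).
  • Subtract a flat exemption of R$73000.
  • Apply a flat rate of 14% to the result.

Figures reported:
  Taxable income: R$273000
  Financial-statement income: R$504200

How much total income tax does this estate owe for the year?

Tentative minimum tax:
  Base (financial-statement income): R$504200
  Less exemption R$73000 → base R$431200
  R$431200 × 14% = R$60368

Regular tax:
  R$273000 × 12% = R$32760

R$60368 > R$32760, so the tentative minimum tax is the binding amount.

R$60368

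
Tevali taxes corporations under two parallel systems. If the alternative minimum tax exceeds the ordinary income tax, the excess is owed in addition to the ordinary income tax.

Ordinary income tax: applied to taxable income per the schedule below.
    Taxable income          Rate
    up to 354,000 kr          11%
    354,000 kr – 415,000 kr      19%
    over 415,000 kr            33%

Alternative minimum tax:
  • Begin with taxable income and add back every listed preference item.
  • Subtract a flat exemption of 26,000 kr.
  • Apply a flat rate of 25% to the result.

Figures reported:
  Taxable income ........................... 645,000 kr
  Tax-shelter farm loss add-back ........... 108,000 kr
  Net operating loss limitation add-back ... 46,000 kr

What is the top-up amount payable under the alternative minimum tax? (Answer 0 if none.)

Ordinary income tax:
  354,000 kr × 11% = 38,940 kr
  61,000 kr × 19% = 11,590 kr
  230,000 kr × 33% = 75,900 kr
  → 126,430 kr

Alternative minimum tax:
  Adjusted income: 645,000 kr + 108,000 kr + 46,000 kr = 799,000 kr
  Less exemption 26,000 kr → base 773,000 kr
  773,000 kr × 25% = 193,250 kr

Excess of alternative minimum tax over ordinary income tax: 193,250 kr − 126,430 kr = 66,820 kr.

66,820 kr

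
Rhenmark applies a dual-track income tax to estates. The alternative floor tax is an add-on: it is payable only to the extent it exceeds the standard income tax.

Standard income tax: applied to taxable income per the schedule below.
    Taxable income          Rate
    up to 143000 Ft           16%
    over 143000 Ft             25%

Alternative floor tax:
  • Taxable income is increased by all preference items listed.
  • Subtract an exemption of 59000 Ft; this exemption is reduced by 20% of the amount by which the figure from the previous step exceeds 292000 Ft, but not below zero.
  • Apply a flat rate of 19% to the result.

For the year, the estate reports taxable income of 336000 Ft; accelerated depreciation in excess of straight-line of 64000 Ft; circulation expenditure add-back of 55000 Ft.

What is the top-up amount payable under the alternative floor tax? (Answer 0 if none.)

Alternative floor tax:
  Adjusted income: 336000 Ft + 64000 Ft + 55000 Ft = 455000 Ft
  Exemption: 59000 Ft − 20% × (455000 Ft − 292000 Ft) = 59000 Ft − 32600 Ft = 26400 Ft
  Base: 455000 Ft − 26400 Ft = 428600 Ft
  428600 Ft × 19% = 81434 Ft

Standard income tax:
  143000 Ft × 16% = 22880 Ft
  193000 Ft × 25% = 48250 Ft
  → 71130 Ft

Excess of alternative floor tax over standard income tax: 81434 Ft − 71130 Ft = 10304 Ft.

10304 Ft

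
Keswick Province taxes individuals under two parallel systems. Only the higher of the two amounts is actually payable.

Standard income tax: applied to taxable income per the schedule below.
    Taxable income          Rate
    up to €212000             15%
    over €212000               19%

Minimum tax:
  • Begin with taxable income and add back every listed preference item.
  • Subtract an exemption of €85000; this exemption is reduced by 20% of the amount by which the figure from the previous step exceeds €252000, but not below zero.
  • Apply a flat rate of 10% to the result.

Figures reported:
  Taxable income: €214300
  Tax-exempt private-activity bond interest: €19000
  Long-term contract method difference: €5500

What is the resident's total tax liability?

€32237

Minimum tax:
  Adjusted income: €214300 + €19000 + €5500 = €238800
  Exemption: €238800 ≤ €252000, so full €85000 applies
  Base: €238800 − €85000 = €153800
  €153800 × 10% = €15380

Standard income tax:
  €212000 × 15% = €31800
  €2300 × 19% = €437
  → €32237

€32237 > €15380, so the standard income tax governs.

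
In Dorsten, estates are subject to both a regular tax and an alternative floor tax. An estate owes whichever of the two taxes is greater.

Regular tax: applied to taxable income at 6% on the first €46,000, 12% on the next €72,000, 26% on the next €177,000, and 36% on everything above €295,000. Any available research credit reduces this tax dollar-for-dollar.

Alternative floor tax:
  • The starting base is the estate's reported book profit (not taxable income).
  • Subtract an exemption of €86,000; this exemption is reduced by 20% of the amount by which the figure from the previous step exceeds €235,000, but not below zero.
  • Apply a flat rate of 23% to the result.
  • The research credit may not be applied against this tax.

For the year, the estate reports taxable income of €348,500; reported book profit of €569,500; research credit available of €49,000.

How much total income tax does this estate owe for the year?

€126,592

Alternative floor tax:
  Base (reported book profit): €569,500
  Exemption: €86,000 − 20% × (€569,500 − €235,000) = €86,000 − €66,900 = €19,100
  Base: €569,500 − €19,100 = €550,400
  €550,400 × 23% = €126,592

Regular tax:
  €46,000 × 6% = €2,760
  €72,000 × 12% = €8,640
  €177,000 × 26% = €46,020
  €53,500 × 36% = €19,260
  → €76,680
  Less research credit €49,000 → €27,680

€126,592 > €27,680, so the alternative floor tax is the binding amount.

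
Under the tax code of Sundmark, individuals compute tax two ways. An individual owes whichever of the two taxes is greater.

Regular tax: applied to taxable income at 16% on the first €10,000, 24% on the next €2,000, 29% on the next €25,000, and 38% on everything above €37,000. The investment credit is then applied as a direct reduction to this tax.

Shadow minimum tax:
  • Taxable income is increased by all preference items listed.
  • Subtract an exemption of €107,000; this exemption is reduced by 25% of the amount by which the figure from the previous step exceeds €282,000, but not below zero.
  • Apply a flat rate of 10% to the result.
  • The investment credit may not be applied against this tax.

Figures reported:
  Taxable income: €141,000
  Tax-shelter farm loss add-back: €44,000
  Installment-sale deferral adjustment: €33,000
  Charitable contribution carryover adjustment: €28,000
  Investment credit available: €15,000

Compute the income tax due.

€33,850

Regular tax:
  €10,000 × 16% = €1,600
  €2,000 × 24% = €480
  €25,000 × 29% = €7,250
  €104,000 × 38% = €39,520
  → €48,850
  Less investment credit €15,000 → €33,850

Shadow minimum tax:
  Adjusted income: €141,000 + €44,000 + €33,000 + €28,000 = €246,000
  Exemption: €246,000 ≤ €282,000, so full €107,000 applies
  Base: €246,000 − €107,000 = €139,000
  €139,000 × 10% = €13,900

€33,850 > €13,900, so the regular tax governs.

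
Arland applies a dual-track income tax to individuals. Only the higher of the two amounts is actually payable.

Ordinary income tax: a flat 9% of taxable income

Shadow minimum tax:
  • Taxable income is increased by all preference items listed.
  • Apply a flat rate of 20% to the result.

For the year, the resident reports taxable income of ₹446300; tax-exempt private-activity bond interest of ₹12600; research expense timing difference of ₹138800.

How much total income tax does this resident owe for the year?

₹119540

Shadow minimum tax:
  Adjusted income: ₹446300 + ₹12600 + ₹138800 = ₹597700
  ₹597700 × 20% = ₹119540

Ordinary income tax:
  ₹446300 × 9% = ₹40167

₹119540 > ₹40167, so the shadow minimum tax is the binding amount.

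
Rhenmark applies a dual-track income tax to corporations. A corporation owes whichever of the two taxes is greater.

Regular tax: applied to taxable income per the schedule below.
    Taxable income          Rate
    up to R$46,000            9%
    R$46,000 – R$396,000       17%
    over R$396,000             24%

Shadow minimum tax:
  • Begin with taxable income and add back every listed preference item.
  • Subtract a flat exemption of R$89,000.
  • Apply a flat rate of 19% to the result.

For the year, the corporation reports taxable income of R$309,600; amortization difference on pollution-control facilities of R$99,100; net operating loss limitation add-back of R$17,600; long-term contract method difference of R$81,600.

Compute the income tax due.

Regular tax:
  R$46,000 × 9% = R$4,140
  R$263,600 × 17% = R$44,812
  → R$48,952

Shadow minimum tax:
  Adjusted income: R$309,600 + R$99,100 + R$17,600 + R$81,600 = R$507,900
  Less exemption R$89,000 → base R$418,900
  R$418,900 × 19% = R$79,591

R$79,591 > R$48,952, so the shadow minimum tax is the binding amount.

R$79,591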